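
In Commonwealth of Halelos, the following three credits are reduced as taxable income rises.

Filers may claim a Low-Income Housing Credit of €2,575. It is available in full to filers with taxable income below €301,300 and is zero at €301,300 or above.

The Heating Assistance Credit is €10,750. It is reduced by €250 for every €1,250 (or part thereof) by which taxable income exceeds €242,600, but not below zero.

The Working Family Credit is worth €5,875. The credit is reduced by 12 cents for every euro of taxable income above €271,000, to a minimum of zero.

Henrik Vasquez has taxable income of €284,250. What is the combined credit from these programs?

€9,110

Low-Income Housing Credit: €284,250 is below the €301,300 cutoff, so the full €2,575 applies.
Heating Assistance Credit: income exceeds €242,600 by €41,650, which is 34 full-or-partial €1,250 increments; reduction = 34 × €250 = €8,500, leaving €2,250.
Working Family Credit: 12% of the €13,250 excess over €271,000 is €1,590; credit = €5,875 − €1,590 = €4,285.
Total: €2,575 + €2,250 + €4,285 = €9,110.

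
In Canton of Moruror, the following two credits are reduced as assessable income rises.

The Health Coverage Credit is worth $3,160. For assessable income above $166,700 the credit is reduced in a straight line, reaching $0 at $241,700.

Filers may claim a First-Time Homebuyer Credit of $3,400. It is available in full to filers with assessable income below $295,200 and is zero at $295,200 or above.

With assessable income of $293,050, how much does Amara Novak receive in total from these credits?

Health Coverage Credit: $293,050 is at or above $241,700, so the credit is $0.
First-Time Homebuyer Credit: $293,050 is below the $295,200 cutoff, so the full $3,400 applies.
Total: $0 + $3,400 = $3,400.

$3,400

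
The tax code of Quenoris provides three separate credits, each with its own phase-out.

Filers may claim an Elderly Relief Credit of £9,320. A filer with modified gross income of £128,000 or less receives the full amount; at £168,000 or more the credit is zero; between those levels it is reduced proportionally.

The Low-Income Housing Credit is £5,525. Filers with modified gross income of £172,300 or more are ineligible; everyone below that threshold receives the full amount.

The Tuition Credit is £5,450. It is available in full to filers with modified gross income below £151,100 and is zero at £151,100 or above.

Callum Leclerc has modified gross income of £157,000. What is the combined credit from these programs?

£8,088

Elderly Relief Credit: £157,000 is £29,000 into a £40,000 phase-out range, leaving 11,000/40,000 of the credit: £9,320 × 11,000/40,000 = £2,563.
Low-Income Housing Credit: £157,000 is below the £172,300 cutoff, so the full £5,525 applies.
Tuition Credit: £157,000 meets or exceeds the £151,100 cutoff, so the credit is £0.
Total: £2,563 + £5,525 + £0 = £8,088.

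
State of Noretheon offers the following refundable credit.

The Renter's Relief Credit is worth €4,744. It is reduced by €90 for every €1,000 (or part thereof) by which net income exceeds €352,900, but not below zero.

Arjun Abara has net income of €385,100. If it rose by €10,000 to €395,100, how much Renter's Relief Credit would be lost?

At €385,100 — income exceeds €352,900 by €32,200, which is 33 full-or-partial €1,000 increments; reduction = 33 × €90 = €2,970, leaving €1,774.
At €395,100 — income exceeds €352,900 by €42,200, which is 43 full-or-partial €1,000 increments; reduction = 43 × €90 = €3,870, leaving €874.
Lost: €1,774 − €874 = €900.

€900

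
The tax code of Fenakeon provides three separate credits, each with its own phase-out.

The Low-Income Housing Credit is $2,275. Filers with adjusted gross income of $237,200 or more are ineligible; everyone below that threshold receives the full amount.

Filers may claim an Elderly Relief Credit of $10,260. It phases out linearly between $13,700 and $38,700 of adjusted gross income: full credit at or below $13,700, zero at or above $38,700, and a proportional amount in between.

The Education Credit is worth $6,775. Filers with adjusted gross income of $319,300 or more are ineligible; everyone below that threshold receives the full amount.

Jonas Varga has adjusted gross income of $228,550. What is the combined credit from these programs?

Low-Income Housing Credit: $228,550 is below the $237,200 cutoff, so the full $2,275 applies.
Elderly Relief Credit: $228,550 is at or above $38,700, so the credit is $0.
Education Credit: $228,550 is below the $319,300 cutoff, so the full $6,775 applies.
Total: $2,275 + $0 + $6,775 = $9,050.

$9,050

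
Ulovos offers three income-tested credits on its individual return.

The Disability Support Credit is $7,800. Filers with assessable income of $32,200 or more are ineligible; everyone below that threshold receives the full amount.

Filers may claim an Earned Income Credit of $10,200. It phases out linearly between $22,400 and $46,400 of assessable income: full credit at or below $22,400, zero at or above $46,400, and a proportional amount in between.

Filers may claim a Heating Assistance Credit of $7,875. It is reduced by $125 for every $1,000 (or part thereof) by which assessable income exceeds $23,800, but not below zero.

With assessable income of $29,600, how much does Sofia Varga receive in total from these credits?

$22,065

Disability Support Credit: $29,600 is below the $32,200 cutoff, so the full $7,800 applies.
Earned Income Credit: $29,600 is $7,200 into a $24,000 phase-out range, leaving 16,800/24,000 of the credit: $10,200 × 16,800/24,000 = $7,140.
Heating Assistance Credit: income exceeds $23,800 by $5,800, which is 6 full-or-partial $1,000 increments; reduction = 6 × $125 = $750, leaving $7,125.
Total: $7,800 + $7,140 + $7,125 = $22,065.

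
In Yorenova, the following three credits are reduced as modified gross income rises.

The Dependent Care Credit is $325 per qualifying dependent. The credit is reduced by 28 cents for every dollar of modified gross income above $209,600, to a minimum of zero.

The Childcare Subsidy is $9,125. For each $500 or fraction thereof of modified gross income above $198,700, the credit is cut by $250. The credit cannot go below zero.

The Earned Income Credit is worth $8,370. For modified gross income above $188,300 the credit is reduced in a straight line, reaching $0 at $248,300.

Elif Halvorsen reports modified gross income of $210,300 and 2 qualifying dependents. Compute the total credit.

$8,880

Dependent Care Credit: base = 2 × $325 = $650. 28% of the $700 excess over $209,600 is $196; credit = $650 − $196 = $454.
Childcare Subsidy: income exceeds $198,700 by $11,600, which is 24 full-or-partial $500 increments; reduction = 24 × $250 = $6,000, leaving $3,125.
Earned Income Credit: $210,300 is $22,000 into a $60,000 phase-out range, leaving 38,000/60,000 of the credit: $8,370 × 38,000/60,000 = $5,301.
Total: $454 + $3,125 + $5,301 = $8,880.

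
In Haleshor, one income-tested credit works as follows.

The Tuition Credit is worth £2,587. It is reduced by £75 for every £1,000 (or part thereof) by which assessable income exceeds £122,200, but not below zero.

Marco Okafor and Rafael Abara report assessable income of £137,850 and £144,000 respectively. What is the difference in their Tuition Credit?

£450

Marco (£137,850): Tuition Credit: income exceeds £122,200 by £15,650, which is 16 full-or-partial £1,000 increments; reduction = 16 × £75 = £1,200, leaving £1,387.
Rafael (£144,000): Tuition Credit: income exceeds £122,200 by £21,800, which is 22 full-or-partial £1,000 increments; reduction = 22 × £75 = £1,650, leaving £937.
Difference: |£1,387 − £937| = £450.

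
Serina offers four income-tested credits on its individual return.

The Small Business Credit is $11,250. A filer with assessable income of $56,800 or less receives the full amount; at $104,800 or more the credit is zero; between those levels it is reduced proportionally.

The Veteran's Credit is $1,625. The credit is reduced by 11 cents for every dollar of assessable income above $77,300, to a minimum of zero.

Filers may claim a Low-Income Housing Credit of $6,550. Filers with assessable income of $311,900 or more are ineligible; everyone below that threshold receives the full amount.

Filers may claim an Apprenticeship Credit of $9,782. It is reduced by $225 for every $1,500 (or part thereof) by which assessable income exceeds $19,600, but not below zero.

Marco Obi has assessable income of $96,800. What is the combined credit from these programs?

Small Business Credit: $96,800 is $40,000 into a $48,000 phase-out range, leaving 8,000/48,000 of the credit: $11,250 × 8,000/48,000 = $1,875.
Veteran's Credit: 11% of the $19,500 excess over $77,300 is $2,145 ≥ base, so the credit is $0.
Low-Income Housing Credit: $96,800 is below the $311,900 cutoff, so the full $6,550 applies.
Apprenticeship Credit: income exceeds $19,600 by $77,200 → 52 increments × $225 = $11,700 ≥ base, so the credit is $0.
Total: $1,875 + $0 + $6,550 + $0 = $8,425.

$8,425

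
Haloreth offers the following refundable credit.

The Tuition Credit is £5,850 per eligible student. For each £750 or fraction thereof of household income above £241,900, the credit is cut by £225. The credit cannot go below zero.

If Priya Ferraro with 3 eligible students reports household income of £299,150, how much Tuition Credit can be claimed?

£225

Tuition Credit: base = 3 × £5,850 = £17,550. income exceeds £241,900 by £57,250, which is 77 full-or-partial £750 increments; reduction = 77 × £225 = £17,325, leaving £225.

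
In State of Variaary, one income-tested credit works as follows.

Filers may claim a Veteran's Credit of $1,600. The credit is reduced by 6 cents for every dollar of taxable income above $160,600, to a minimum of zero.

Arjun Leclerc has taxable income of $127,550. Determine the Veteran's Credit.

Veteran's Credit: $127,550 is at or below the $160,600 threshold, so the full $1,600 applies.

$1,600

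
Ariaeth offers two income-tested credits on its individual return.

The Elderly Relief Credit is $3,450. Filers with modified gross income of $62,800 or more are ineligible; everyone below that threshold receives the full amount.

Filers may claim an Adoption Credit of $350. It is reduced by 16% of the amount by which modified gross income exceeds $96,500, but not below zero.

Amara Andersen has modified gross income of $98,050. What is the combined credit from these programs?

$102

Elderly Relief Credit: $98,050 meets or exceeds the $62,800 cutoff, so the credit is $0.
Adoption Credit: 16% of the $1,550 excess over $96,500 is $248; credit = $350 − $248 = $102.
Total: $0 + $102 = $102.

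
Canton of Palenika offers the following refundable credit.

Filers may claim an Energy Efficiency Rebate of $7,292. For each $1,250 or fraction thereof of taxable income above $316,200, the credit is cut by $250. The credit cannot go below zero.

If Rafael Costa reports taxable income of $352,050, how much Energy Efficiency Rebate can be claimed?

Energy Efficiency Rebate: income exceeds $316,200 by $35,850, which is 29 full-or-partial $1,250 increments; reduction = 29 × $250 = $7,250, leaving $42.

$42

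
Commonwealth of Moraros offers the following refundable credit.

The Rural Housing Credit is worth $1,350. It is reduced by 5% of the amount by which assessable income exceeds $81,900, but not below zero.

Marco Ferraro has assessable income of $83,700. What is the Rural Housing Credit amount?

$1,260

Rural Housing Credit: 5% of the $1,800 excess over $81,900 is $90; credit = $1,350 − $90 = $1,260.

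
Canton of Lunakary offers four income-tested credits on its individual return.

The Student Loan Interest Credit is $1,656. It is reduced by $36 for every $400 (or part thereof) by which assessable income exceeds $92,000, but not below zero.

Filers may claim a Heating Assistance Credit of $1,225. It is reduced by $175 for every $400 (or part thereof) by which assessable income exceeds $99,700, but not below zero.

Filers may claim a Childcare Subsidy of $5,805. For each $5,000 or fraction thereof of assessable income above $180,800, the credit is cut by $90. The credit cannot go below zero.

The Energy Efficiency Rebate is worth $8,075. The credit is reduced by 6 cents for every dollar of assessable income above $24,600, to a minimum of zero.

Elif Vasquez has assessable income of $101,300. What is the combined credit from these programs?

Student Loan Interest Credit: income exceeds $92,000 by $9,300, which is 24 full-or-partial $400 increments; reduction = 24 × $36 = $864, leaving $792.
Heating Assistance Credit: income exceeds $99,700 by $1,600, which is 4 full-or-partial $400 increments; reduction = 4 × $175 = $700, leaving $525.
Childcare Subsidy: $101,300 is at or below the $180,800 threshold, so the full $5,805 applies.
Energy Efficiency Rebate: 6% of the $76,700 excess over $24,600 is $4,602; credit = $8,075 − $4,602 = $3,473.
Total: $792 + $525 + $5,805 + $3,473 = $10,595.

$10,595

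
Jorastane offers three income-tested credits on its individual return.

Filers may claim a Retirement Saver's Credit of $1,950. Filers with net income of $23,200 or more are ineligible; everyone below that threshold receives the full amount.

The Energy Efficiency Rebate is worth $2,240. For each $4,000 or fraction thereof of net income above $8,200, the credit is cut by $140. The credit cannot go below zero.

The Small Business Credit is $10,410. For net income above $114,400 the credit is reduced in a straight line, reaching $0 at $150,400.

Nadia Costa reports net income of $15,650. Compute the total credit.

$14,320

Retirement Saver's Credit: $15,650 is below the $23,200 cutoff, so the full $1,950 applies.
Energy Efficiency Rebate: income exceeds $8,200 by $7,450, which is 2 full-or-partial $4,000 increments; reduction = 2 × $140 = $280, leaving $1,960.
Small Business Credit: $15,650 is at or below the $114,400 threshold, so the full $10,410 applies.
Total: $1,950 + $1,960 + $10,410 = $14,320.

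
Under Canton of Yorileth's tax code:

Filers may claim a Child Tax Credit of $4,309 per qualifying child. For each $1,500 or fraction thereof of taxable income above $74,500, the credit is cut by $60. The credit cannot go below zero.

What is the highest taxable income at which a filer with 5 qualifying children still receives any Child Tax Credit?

Full credit = 5 × $4,309 = $21,545.
After 359 increments the reduction is 359 × $60 = $21,540, leaving $5; one more increment wipes it out. Increment 359 ends at excess 359 × $1,500 = $538,500, so the highest qualifying income is $74,500 + $538,500 = $613,000.

$613,000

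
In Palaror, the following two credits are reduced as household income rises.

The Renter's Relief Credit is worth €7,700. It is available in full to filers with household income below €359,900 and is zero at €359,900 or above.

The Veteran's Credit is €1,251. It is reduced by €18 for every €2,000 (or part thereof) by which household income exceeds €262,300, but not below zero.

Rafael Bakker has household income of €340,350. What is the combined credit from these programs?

Renter's Relief Credit: €340,350 is below the €359,900 cutoff, so the full €7,700 applies.
Veteran's Credit: income exceeds €262,300 by €78,050, which is 40 full-or-partial €2,000 increments; reduction = 40 × €18 = €720, leaving €531.
Total: €7,700 + €531 = €8,231.

€8,231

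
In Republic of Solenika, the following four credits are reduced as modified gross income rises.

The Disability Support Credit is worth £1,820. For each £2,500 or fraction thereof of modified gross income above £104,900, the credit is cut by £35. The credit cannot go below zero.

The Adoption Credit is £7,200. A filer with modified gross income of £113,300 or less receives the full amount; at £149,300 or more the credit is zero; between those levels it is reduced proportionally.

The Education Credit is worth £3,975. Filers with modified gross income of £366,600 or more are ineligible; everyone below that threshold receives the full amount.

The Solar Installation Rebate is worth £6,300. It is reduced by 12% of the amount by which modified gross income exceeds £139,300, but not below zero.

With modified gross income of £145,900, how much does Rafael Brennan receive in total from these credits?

£11,388

Disability Support Credit: income exceeds £104,900 by £41,000, which is 17 full-or-partial £2,500 increments; reduction = 17 × £35 = £595, leaving £1,225.
Adoption Credit: £145,900 is £32,600 into a £36,000 phase-out range, leaving 3,400/36,000 of the credit: £7,200 × 3,400/36,000 = £680.
Education Credit: £145,900 is below the £366,600 cutoff, so the full £3,975 applies.
Solar Installation Rebate: 12% of the £6,600 excess over £139,300 is £792; credit = £6,300 − £792 = £5,508.
Total: £1,225 + £680 + £3,975 + £5,508 = £11,388.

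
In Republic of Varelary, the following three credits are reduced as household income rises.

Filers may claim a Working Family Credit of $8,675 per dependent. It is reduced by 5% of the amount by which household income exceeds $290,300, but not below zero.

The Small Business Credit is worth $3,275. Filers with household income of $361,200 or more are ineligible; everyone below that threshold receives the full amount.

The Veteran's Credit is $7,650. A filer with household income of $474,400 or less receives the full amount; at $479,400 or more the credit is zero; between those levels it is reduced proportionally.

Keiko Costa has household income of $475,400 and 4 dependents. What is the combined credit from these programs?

$31,565

Working Family Credit: base = 4 × $8,675 = $34,700. 5% of the $185,100 excess over $290,300 is $9,255; credit = $34,700 − $9,255 = $25,445.
Small Business Credit: $475,400 meets or exceeds the $361,200 cutoff, so the credit is $0.
Veteran's Credit: $475,400 is $1,000 into a $5,000 phase-out range, leaving 4,000/5,000 of the credit: $7,650 × 4,000/5,000 = $6,120.
Total: $25,445 + $0 + $6,120 = $31,565.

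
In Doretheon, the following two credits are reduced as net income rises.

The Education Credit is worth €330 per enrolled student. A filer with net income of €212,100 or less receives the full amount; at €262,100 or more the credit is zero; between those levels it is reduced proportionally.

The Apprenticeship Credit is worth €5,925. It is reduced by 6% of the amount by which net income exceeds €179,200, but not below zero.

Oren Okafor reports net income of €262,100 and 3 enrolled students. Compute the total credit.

€951

Education Credit: base = 3 × €330 = €990. €262,100 is at or above €262,100, so the credit is €0.
Apprenticeship Credit: 6% of the €82,900 excess over €179,200 is €4,974; credit = €5,925 − €4,974 = €951.
Total: €0 + €951 = €951.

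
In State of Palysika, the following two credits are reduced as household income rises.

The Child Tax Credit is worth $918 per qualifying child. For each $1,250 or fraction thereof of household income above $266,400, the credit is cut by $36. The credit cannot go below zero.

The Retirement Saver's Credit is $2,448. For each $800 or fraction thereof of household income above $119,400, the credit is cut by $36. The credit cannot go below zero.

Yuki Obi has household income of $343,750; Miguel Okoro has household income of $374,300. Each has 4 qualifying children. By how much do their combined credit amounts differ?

Yuki ($343,750): Child Tax Credit: base = 4 × $918 = $3,672. income exceeds $266,400 by $77,350, which is 62 full-or-partial $1,250 increments; reduction = 62 × $36 = $2,232, leaving $1,440. Retirement Saver's Credit: income exceeds $119,400 by $224,350 → 281 increments × $36 = $10,116 ≥ base, so the credit is $0. total $1,440 + $0 = $1,440
Miguel ($374,300): Child Tax Credit: base = 4 × $918 = $3,672. income exceeds $266,400 by $107,900, which is 87 full-or-partial $1,250 increments; reduction = 87 × $36 = $3,132, leaving $540. Retirement Saver's Credit: income exceeds $119,400 by $254,900 → 319 increments × $36 = $11,484 ≥ base, so the credit is $0. total $540 + $0 = $540
Difference: |$1,440 − $540| = $900.

$900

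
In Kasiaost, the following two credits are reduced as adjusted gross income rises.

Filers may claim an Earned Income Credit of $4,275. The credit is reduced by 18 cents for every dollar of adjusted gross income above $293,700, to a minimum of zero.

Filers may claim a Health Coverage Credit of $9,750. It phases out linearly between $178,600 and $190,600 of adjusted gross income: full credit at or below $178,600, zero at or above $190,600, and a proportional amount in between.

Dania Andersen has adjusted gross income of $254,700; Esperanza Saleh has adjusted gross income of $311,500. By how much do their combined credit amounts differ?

$3,204

Dania ($254,700): Earned Income Credit: $254,700 is at or below the $293,700 threshold, so the full $4,275 applies. Health Coverage Credit: $254,700 is at or above $190,600, so the credit is $0. total $4,275 + $0 = $4,275
Esperanza ($311,500): Earned Income Credit: 18% of the $17,800 excess over $293,700 is $3,204; credit = $4,275 − $3,204 = $1,071. Health Coverage Credit: $311,500 is at or above $190,600, so the credit is $0. total $1,071 + $0 = $1,071
Difference: |$4,275 − $1,071| = $3,204.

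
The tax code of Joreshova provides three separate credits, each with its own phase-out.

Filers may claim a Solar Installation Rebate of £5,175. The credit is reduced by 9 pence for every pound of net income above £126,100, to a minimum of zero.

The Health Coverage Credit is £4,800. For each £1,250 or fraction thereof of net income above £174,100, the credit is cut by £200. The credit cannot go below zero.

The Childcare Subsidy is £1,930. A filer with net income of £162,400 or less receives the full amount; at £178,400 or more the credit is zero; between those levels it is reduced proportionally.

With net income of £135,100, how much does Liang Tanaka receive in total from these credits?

£11,095

Solar Installation Rebate: 9% of the £9,000 excess over £126,100 is £810; credit = £5,175 − £810 = £4,365.
Health Coverage Credit: £135,100 is at or below the £174,100 threshold, so the full £4,800 applies.
Childcare Subsidy: £135,100 is at or below the £162,400 threshold, so the full £1,930 applies.
Total: £4,365 + £4,800 + £1,930 = £11,095.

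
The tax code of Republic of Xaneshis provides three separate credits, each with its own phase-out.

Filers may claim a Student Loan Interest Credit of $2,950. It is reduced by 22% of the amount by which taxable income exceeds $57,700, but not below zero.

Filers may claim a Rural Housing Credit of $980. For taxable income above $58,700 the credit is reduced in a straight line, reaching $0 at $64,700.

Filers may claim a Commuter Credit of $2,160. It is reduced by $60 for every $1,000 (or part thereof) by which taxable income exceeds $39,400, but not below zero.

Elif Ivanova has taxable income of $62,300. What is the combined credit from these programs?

$3,110

Student Loan Interest Credit: 22% of the $4,600 excess over $57,700 is $1,012; credit = $2,950 − $1,012 = $1,938.
Rural Housing Credit: $62,300 is $3,600 into a $6,000 phase-out range, leaving 2,400/6,000 of the credit: $980 × 2,400/6,000 = $392.
Commuter Credit: income exceeds $39,400 by $22,900, which is 23 full-or-partial $1,000 increments; reduction = 23 × $60 = $1,380, leaving $780.
Total: $1,938 + $392 + $780 = $3,110.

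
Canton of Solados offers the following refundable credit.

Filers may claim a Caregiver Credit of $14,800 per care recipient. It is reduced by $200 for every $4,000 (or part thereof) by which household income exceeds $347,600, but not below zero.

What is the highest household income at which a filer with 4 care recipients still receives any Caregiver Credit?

$1,527,600

Full credit = 4 × $14,800 = $59,200.
After 295 increments the reduction is 295 × $200 = $59,000, leaving $200; one more increment wipes it out. Increment 295 ends at excess 295 × $4,000 = $1,180,000, so the highest qualifying income is $347,600 + $1,180,000 = $1,527,600.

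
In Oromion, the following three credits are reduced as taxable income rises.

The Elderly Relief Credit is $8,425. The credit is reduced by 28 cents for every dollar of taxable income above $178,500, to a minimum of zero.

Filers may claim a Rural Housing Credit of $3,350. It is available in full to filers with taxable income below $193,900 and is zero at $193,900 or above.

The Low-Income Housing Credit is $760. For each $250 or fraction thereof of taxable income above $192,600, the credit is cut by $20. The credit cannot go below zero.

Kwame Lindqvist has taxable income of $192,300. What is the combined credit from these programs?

Elderly Relief Credit: 28% of the $13,800 excess over $178,500 is $3,864; credit = $8,425 − $3,864 = $4,561.
Rural Housing Credit: $192,300 is below the $193,900 cutoff, so the full $3,350 applies.
Low-Income Housing Credit: $192,300 is at or below the $192,600 threshold, so the full $760 applies.
Total: $4,561 + $3,350 + $760 = $8,671.

$8,671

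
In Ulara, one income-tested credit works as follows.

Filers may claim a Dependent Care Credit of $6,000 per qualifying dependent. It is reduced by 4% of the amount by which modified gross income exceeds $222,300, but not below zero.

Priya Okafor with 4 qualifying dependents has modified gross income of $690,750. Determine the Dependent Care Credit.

Dependent Care Credit: base = 4 × $6,000 = $24,000. 4% of the $468,450 excess over $222,300 is $18,738; credit = $24,000 − $18,738 = $5,262.

$5,262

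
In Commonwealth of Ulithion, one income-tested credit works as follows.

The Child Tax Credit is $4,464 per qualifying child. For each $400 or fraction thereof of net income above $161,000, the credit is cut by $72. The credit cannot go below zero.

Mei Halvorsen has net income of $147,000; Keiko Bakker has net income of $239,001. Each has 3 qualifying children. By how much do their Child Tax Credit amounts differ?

Mei ($147,000): Child Tax Credit: base = 3 × $4,464 = $13,392. $147,000 is at or below the $161,000 threshold, so the full $13,392 applies.
Keiko ($239,001): Child Tax Credit: base = 3 × $4,464 = $13,392. income exceeds $161,000 by $78,001 → 196 increments × $72 = $14,112 ≥ base, so the credit is $0.
Difference: |$13,392 − $0| = $13,392.

$13,392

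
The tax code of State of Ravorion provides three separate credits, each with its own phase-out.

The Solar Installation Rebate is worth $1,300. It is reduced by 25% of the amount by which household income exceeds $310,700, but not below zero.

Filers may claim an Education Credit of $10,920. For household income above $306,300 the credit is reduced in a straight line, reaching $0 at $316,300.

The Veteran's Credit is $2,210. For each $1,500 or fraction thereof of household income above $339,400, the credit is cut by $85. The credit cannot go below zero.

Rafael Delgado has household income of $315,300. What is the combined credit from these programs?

Solar Installation Rebate: 25% of the $4,600 excess over $310,700 is $1,150; credit = $1,300 − $1,150 = $150.
Education Credit: $315,300 is $9,000 into a $10,000 phase-out range, leaving 1,000/10,000 of the credit: $10,920 × 1,000/10,000 = $1,092.
Veteran's Credit: $315,300 is at or below the $339,400 threshold, so the full $2,210 applies.
Total: $150 + $1,092 + $2,210 = $3,452.

$3,452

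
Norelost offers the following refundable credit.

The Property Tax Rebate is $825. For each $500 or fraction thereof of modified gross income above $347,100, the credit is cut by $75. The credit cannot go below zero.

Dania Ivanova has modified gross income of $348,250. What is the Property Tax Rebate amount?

$600

Property Tax Rebate: income exceeds $347,100 by $1,150, which is 3 full-or-partial $500 increments; reduction = 3 × $75 = $225, leaving $600.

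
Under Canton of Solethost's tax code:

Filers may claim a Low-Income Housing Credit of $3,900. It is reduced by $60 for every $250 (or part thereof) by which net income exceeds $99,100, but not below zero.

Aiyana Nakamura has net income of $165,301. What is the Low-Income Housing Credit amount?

$0

Low-Income Housing Credit: income exceeds $99,100 by $66,201 → 265 increments × $60 = $15,900 ≥ base, so the credit is $0.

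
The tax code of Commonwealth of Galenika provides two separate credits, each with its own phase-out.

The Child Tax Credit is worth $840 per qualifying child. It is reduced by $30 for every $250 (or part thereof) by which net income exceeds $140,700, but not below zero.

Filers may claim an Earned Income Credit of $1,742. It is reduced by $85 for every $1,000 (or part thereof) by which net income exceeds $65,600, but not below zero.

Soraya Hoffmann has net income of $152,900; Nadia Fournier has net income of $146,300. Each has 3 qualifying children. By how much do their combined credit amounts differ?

Soraya ($152,900): Child Tax Credit: base = 3 × $840 = $2,520. income exceeds $140,700 by $12,200, which is 49 full-or-partial $250 increments; reduction = 49 × $30 = $1,470, leaving $1,050. Earned Income Credit: income exceeds $65,600 by $87,300 → 88 increments × $85 = $7,480 ≥ base, so the credit is $0. total $1,050 + $0 = $1,050
Nadia ($146,300): Child Tax Credit: base = 3 × $840 = $2,520. income exceeds $140,700 by $5,600, which is 23 full-or-partial $250 increments; reduction = 23 × $30 = $690, leaving $1,830. Earned Income Credit: income exceeds $65,600 by $80,700 → 81 increments × $85 = $6,885 ≥ base, so the credit is $0. total $1,830 + $0 = $1,830
Difference: |$1,050 − $1,830| = $780.

$780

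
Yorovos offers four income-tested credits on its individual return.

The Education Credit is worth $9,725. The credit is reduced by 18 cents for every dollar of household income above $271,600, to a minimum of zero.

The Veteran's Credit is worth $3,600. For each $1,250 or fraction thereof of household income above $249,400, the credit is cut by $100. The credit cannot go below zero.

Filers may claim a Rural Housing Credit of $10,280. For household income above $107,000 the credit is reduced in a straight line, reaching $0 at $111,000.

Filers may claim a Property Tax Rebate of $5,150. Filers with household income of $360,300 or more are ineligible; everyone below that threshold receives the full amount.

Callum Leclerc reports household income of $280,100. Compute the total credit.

$14,445

Education Credit: 18% of the $8,500 excess over $271,600 is $1,530; credit = $9,725 − $1,530 = $8,195.
Veteran's Credit: income exceeds $249,400 by $30,700, which is 25 full-or-partial $1,250 increments; reduction = 25 × $100 = $2,500, leaving $1,100.
Rural Housing Credit: $280,100 is at or above $111,000, so the credit is $0.
Property Tax Rebate: $280,100 is below the $360,300 cutoff, so the full $5,150 applies.
Total: $8,195 + $1,100 + $0 + $5,150 = $14,445.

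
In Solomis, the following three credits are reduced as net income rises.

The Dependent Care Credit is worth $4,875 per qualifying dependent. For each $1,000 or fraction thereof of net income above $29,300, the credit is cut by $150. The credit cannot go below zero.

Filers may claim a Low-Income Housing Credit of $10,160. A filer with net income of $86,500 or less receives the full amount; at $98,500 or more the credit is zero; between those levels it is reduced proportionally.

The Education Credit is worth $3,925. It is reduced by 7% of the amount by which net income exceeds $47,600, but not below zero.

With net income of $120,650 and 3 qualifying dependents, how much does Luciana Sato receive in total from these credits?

Dependent Care Credit: base = 3 × $4,875 = $14,625. income exceeds $29,300 by $91,350, which is 92 full-or-partial $1,000 increments; reduction = 92 × $150 = $13,800, leaving $825.
Low-Income Housing Credit: $120,650 is at or above $98,500, so the credit is $0.
Education Credit: 7% of the $73,050 excess over $47,600 is $5,113.50 ≥ base, so the credit is $0.
Total: $825 + $0 + $0 = $825.

$825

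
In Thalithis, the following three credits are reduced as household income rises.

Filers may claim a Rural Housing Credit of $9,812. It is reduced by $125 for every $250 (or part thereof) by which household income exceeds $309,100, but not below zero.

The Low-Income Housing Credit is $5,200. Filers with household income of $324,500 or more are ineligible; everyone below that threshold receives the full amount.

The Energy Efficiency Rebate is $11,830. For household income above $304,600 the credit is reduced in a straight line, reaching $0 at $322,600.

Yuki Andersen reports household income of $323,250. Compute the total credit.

$7,887

Rural Housing Credit: income exceeds $309,100 by $14,150, which is 57 full-or-partial $250 increments; reduction = 57 × $125 = $7,125, leaving $2,687.
Low-Income Housing Credit: $323,250 is below the $324,500 cutoff, so the full $5,200 applies.
Energy Efficiency Rebate: $323,250 is at or above $322,600, so the credit is $0.
Total: $2,687 + $5,200 + $0 = $7,887.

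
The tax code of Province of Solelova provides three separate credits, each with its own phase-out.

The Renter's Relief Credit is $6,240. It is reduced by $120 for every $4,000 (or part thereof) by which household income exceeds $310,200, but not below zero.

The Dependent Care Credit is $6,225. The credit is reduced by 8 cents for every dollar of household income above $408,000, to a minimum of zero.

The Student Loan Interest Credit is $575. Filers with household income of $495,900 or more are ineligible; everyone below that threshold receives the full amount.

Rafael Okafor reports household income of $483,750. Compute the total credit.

Renter's Relief Credit: income exceeds $310,200 by $173,550, which is 44 full-or-partial $4,000 increments; reduction = 44 × $120 = $5,280, leaving $960.
Dependent Care Credit: 8% of the $75,750 excess over $408,000 is $6,060; credit = $6,225 − $6,060 = $165.
Student Loan Interest Credit: $483,750 is below the $495,900 cutoff, so the full $575 applies.
Total: $960 + $165 + $575 = $1,700.

$1,700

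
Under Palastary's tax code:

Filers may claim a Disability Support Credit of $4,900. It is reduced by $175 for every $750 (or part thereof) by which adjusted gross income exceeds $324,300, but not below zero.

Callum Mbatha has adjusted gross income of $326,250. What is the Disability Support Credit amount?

$4,375

Disability Support Credit: income exceeds $324,300 by $1,950, which is 3 full-or-partial $750 increments; reduction = 3 × $175 = $525, leaving $4,375.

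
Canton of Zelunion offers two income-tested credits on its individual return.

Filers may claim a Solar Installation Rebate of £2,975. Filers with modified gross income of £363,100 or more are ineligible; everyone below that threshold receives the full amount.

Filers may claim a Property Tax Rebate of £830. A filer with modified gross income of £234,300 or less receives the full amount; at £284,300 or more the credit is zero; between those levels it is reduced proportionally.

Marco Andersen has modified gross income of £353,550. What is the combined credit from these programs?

£2,975

Solar Installation Rebate: £353,550 is below the £363,100 cutoff, so the full £2,975 applies.
Property Tax Rebate: £353,550 is at or above £284,300, so the credit is £0.
Total: £2,975 + £0 = £2,975.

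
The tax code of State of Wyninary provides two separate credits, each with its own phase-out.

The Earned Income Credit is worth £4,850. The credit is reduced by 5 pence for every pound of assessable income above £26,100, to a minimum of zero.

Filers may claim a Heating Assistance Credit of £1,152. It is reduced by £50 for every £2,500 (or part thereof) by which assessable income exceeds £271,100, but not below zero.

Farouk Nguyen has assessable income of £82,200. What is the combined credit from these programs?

£3,197

Earned Income Credit: 5% of the £56,100 excess over £26,100 is £2,805; credit = £4,850 − £2,805 = £2,045.
Heating Assistance Credit: £82,200 is at or below the £271,100 threshold, so the full £1,152 applies.
Total: £2,045 + £1,152 = £3,197.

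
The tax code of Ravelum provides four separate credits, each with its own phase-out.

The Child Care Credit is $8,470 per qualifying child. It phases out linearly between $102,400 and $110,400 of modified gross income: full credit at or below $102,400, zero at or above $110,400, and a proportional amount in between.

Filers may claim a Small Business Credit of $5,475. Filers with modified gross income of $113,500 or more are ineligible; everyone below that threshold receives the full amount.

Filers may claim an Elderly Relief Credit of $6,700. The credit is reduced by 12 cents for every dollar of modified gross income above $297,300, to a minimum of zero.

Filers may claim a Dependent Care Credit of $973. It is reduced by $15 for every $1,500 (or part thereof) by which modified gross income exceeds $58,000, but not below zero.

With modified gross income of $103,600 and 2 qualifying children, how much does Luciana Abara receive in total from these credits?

Child Care Credit: base = 2 × $8,470 = $16,940. $103,600 is $1,200 into a $8,000 phase-out range, leaving 6,800/8,000 of the credit: $16,940 × 6,800/8,000 = $14,399.
Small Business Credit: $103,600 is below the $113,500 cutoff, so the full $5,475 applies.
Elderly Relief Credit: $103,600 is at or below the $297,300 threshold, so the full $6,700 applies.
Dependent Care Credit: income exceeds $58,000 by $45,600, which is 31 full-or-partial $1,500 increments; reduction = 31 × $15 = $465, leaving $508.
Total: $14,399 + $5,475 + $6,700 + $508 = $27,082.

$27,082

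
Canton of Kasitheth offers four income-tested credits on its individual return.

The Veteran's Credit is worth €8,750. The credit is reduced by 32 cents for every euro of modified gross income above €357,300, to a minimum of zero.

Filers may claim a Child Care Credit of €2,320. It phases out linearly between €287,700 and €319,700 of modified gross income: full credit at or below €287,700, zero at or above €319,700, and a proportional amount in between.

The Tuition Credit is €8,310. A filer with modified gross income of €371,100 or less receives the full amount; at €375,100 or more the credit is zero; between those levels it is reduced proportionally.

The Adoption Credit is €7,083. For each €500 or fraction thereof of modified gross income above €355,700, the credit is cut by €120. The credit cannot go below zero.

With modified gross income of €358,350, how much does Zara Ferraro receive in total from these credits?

€23,087

Veteran's Credit: 32% of the €1,050 excess over €357,300 is €336; credit = €8,750 − €336 = €8,414.
Child Care Credit: €358,350 is at or above €319,700, so the credit is €0.
Tuition Credit: €358,350 is at or below the €371,100 threshold, so the full €8,310 applies.
Adoption Credit: income exceeds €355,700 by €2,650, which is 6 full-or-partial €500 increments; reduction = 6 × €120 = €720, leaving €6,363.
Total: €8,414 + €0 + €8,310 + €6,363 = €23,087.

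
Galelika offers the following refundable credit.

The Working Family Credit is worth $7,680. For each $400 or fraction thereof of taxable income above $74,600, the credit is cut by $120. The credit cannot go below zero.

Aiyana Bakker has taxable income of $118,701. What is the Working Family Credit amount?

$0

Working Family Credit: income exceeds $74,600 by $44,101 → 111 increments × $120 = $13,320 ≥ base, so the credit is $0.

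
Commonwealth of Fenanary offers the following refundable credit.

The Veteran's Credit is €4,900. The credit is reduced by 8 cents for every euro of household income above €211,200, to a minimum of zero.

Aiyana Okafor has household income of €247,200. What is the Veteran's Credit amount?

Veteran's Credit: 8% of the €36,000 excess over €211,200 is €2,880; credit = €4,900 − €2,880 = €2,020.

€2,020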